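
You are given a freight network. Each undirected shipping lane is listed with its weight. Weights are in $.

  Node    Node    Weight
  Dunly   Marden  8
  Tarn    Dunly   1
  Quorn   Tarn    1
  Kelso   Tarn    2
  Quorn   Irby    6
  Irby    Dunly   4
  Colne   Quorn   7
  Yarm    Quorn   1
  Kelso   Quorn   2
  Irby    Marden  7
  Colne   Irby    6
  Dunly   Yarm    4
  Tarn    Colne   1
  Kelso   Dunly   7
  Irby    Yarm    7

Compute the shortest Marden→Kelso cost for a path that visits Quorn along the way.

$12

Best Marden to Quorn: Marden → Dunly → Tarn → Quorn costing 10
Best Quorn to Kelso: Quorn → Kelso costing 2
Total via Quorn: 10 + 2 = $12.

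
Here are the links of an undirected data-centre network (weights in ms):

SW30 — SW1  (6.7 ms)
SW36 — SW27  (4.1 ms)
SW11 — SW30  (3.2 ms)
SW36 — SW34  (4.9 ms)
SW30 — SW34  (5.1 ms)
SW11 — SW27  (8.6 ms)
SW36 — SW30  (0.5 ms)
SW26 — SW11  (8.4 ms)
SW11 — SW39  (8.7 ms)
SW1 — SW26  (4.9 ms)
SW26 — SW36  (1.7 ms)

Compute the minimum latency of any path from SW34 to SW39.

Candidate routes:
SW34 - SW30 - SW11 - SW39: 5.1+3.2+8.7 = 17
SW34 - SW36 - SW26 - SW11 - SW39: 4.9+1.7+8.4+8.7 = 23.7
SW34 - SW36 - SW30 - SW11 - SW39: 4.9+0.5+3.2+8.7 = 17.3
SW34 - SW30 - SW36 - SW26 - SW11 - SW39: 5.1+0.5+1.7+8.4+8.7 = 24.4
Cheapest is SW34 - SW30 - SW11 - SW39 at 17 ms.

17 ms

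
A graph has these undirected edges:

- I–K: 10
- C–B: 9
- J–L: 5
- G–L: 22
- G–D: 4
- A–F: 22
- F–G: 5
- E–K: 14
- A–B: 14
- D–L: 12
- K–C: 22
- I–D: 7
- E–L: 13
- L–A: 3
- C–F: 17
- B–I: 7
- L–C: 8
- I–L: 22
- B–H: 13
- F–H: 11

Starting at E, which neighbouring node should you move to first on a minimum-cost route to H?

Compare a few routes:
E - L - A - B - H: 13+3+14+13 = 43
E - K - I - B - H: 14+10+7+13 = 44
The minimum is 43 via E - L - A - B - H.
So from E the first move is to L.

L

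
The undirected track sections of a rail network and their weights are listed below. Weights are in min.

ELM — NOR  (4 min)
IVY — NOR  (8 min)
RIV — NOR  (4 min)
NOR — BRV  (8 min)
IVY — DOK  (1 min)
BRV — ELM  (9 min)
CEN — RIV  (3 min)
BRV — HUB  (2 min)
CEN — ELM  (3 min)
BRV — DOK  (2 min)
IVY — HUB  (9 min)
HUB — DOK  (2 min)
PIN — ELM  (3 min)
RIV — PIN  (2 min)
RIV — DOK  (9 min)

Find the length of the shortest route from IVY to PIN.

12 min

Shortest distances from IVY:
IVY: 0
DOK: 1  (via IVY)
HUB: 3  (via DOK)
BRV: 3  (via DOK)
NOR: 8  (via IVY)
RIV: 10  (via DOK)
ELM: 12  (via BRV)
PIN: 12  (via RIV)
Shortest route: IVY–DOK–RIV–PIN = 12 min.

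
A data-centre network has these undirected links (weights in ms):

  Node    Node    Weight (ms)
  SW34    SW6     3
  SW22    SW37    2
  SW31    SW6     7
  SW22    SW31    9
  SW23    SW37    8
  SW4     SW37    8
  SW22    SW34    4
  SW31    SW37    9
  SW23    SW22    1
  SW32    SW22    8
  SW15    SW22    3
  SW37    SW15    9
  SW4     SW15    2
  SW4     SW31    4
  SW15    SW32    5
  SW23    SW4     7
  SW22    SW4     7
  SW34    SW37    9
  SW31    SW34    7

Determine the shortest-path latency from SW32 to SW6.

Candidate routes:
SW32 → SW15 → SW4 → SW31 → SW34 → SW6: 5+2+4+7+3 = 21
SW32 → SW22 → SW34 → SW6: 8+4+3 = 15
SW32 → SW15 → SW4 → SW22 → SW34 → SW6: 5+2+7+4+3 = 21
SW32 → SW15 → SW4 → SW31 → SW6: 5+2+4+7 = 18
The minimum is 15 ms via SW32 → SW22 → SW34 → SW6.

15 ms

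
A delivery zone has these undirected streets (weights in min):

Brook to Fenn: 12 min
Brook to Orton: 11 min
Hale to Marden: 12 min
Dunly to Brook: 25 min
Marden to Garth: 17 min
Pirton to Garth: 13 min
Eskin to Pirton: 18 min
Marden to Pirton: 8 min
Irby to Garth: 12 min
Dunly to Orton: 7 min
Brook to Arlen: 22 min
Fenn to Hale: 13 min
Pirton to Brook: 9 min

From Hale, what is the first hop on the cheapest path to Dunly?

Enumerating some paths:
Hale - Marden - Pirton - Brook - Orton - Dunly: 12+8+9+11+7 = 47
Hale - Fenn - Brook - Orton - Dunly: 13+12+11+7 = 43
Cheapest is Hale - Fenn - Brook - Orton - Dunly at 43 min.
So from Hale the first move is to Fenn.

Fenn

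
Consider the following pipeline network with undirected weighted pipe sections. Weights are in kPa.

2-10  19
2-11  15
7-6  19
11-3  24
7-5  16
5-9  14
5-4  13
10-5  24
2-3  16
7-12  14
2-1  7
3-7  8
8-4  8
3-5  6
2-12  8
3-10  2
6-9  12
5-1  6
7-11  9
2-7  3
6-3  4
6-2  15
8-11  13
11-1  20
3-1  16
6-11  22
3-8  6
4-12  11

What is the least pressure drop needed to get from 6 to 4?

Enumerating some paths:
6 - 3 - 8 - 4: 4+6+8 = 18
6 - 3 - 5 - 4: 4+6+13 = 23
The minimum is 18 kPa via 6 - 3 - 8 - 4.

18 kPa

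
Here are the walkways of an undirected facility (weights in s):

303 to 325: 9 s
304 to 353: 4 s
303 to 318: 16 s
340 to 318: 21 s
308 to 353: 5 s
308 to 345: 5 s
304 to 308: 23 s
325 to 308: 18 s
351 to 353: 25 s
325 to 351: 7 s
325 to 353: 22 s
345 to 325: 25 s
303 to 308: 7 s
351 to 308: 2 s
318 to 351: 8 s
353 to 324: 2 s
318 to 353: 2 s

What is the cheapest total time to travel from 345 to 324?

12 s

Compare a few routes:
345 → 308 → 353 → 324: 5+5+2 = 12
345 → 308 → 351 → 318 → 353 → 324: 5+2+8+2+2 = 19
The minimum is 12 s via 345 → 308 → 353 → 324.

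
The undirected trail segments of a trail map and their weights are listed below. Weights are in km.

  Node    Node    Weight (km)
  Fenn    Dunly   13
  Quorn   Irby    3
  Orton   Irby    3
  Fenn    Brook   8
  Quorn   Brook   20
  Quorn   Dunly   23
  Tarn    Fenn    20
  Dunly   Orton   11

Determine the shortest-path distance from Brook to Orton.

26 km

Settle nodes by increasing distance from Brook:
Brook: 0
Fenn: 8  (via Brook)
Quorn: 20  (via Brook)
Dunly: 21  (via Fenn)
Irby: 23  (via Quorn)
Orton: 26  (via Irby)
Shortest route: Brook–Quorn–Irby–Orton = 26 km.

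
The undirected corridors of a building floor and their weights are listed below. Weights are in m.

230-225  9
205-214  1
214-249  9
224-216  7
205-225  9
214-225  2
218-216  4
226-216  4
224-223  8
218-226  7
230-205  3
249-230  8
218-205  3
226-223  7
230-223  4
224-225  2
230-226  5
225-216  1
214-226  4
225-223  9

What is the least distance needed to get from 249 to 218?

Compare a few routes:
249 - 230 - 205 - 214 - 225 - 216 - 218: 8+3+1+2+1+4 = 19
249 - 230 - 205 - 218: 8+3+3 = 14
249 - 214 - 225 - 216 - 218: 9+2+1+4 = 16
249 - 214 - 205 - 218: 9+1+3 = 13
The minimum is 13 m via 249 - 214 - 205 - 218.

13 m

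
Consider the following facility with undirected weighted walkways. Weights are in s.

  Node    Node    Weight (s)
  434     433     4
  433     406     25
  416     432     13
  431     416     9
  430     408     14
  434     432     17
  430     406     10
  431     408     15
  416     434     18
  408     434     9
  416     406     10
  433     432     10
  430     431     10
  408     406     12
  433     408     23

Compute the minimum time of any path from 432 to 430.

32 s

Running Dijkstra from 432:
432: 0
433: 10  (via 432)
416: 13  (via 432)
434: 14  (via 433)
431: 22  (via 416)
406: 23  (via 416)
408: 23  (via 434)
430: 32  (via 431)
Shortest route: 432 → 416 → 431 → 430 = 32 s.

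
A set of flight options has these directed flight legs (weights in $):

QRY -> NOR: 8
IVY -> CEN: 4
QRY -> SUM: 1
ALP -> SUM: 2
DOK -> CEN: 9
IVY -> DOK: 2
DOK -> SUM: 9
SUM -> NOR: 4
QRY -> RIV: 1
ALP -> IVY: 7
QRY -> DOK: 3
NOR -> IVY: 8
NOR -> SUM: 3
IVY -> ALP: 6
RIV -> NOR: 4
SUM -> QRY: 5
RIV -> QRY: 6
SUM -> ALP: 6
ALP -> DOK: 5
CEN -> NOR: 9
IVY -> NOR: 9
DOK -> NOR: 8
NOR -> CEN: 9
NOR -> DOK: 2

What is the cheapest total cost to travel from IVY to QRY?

$13

Running Dijkstra from IVY:
IVY: 0
DOK: 2  (via IVY)
CEN: 4  (via IVY)
ALP: 6  (via IVY)
SUM: 8  (via ALP)
NOR: 9  (via IVY)
QRY: 13  (via SUM)
Shortest route: IVY → ALP → SUM → QRY = $13.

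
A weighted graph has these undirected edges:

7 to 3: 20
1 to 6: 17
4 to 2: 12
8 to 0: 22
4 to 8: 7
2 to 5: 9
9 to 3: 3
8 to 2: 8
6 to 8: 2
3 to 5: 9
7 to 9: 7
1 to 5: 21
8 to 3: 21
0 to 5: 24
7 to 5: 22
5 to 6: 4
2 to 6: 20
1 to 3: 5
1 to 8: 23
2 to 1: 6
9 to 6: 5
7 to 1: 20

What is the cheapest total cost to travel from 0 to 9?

29

Compare a few routes:
0–8–6–5–3–9: 22+2+4+9+3 = 40
0–8–6–9: 22+2+5 = 29
0–5–3–9: 24+9+3 = 36
0–5–6–9: 24+4+5 = 33
Cheapest is 0–8–6–9 at 29.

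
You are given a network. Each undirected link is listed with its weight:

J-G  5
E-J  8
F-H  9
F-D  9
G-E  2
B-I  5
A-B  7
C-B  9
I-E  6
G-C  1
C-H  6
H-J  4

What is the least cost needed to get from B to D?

33

Compare a few routes:
B–C–H–F–D: 9+6+9+9 = 33
B–C–G–J–H–F–D: 9+1+5+4+9+9 = 37
Cheapest is B–C–H–F–D at 33.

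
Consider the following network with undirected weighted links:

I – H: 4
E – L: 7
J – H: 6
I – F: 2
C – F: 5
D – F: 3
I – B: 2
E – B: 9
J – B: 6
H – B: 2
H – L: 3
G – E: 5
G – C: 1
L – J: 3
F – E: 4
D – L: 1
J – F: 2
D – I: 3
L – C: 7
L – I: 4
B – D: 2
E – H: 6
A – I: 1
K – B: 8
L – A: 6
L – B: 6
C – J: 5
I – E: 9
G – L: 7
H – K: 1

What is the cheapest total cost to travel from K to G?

Candidate routes:
K → H → E → G: 1+6+5 = 12
K → H → L → G: 1+3+7 = 11
K → H → L → C → G: 1+3+7+1 = 12
The minimum is 11 via K → H → L → G.

11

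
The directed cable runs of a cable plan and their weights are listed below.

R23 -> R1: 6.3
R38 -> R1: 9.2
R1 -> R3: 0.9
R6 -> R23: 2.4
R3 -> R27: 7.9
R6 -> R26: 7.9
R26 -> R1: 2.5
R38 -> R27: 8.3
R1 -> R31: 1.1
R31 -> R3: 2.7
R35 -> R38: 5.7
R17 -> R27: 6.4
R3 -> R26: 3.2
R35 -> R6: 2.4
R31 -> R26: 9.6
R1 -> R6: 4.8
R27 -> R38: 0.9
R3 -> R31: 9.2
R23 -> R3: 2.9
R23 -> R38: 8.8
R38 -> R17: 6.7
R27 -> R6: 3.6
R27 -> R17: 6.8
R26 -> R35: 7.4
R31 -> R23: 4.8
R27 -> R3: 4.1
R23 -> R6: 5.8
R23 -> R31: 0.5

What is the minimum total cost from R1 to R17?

15.6

Candidate routes:
R1–R3–R27–R38–R17: 0.9+7.9+0.9+6.7 = 16.4
R1–R3–R27–R17: 0.9+7.9+6.8 = 15.6
The minimum is 15.6 via R1–R3–R27–R17.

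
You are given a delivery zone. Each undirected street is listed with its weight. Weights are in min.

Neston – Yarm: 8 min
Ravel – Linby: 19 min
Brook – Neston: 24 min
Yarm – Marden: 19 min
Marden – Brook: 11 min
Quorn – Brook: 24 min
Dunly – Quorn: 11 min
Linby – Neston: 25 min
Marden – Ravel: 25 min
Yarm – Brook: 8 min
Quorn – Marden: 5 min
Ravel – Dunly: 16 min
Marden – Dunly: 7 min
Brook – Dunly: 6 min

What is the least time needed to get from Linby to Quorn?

46 min

Settle nodes by increasing distance from Linby:
Linby: 0
Ravel: 19  (via Linby)
Neston: 25  (via Linby)
Yarm: 33  (via Neston)
Dunly: 35  (via Ravel)
Brook: 41  (via Yarm)
Marden: 42  (via Dunly)
Quorn: 46  (via Dunly)
Shortest route: Linby–Ravel–Dunly–Quorn = 46 min.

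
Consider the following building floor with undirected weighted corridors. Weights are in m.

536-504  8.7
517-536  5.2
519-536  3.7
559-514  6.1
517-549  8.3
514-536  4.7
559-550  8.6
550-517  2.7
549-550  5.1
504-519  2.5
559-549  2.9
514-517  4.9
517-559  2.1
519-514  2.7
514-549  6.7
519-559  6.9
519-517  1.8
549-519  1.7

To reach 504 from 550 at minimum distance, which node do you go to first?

517

Candidate routes:
550 → 517 → 514 → 519 → 504: 2.7+4.9+2.7+2.5 = 12.8
550 → 517 → 559 → 549 → 519 → 504: 2.7+2.1+2.9+1.7+2.5 = 11.9
550 → 549 → 519 → 504: 5.1+1.7+2.5 = 9.3
550 → 517 → 519 → 504: 2.7+1.8+2.5 = 7
Cheapest is 550 → 517 → 519 → 504 at 7 m.
So from 550 the first move is to 517.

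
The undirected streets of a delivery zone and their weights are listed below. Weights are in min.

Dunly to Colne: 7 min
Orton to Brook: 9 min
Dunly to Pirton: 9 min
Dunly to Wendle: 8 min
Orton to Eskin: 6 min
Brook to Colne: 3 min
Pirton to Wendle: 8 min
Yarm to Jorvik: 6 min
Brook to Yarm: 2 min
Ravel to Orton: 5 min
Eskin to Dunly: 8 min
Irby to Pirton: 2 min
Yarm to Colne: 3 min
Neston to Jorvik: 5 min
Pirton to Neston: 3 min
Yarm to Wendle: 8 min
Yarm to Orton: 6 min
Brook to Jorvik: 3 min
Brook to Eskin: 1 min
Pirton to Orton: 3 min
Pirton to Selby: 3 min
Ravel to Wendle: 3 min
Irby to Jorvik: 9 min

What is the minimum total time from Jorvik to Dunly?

Compare a few routes:
Jorvik - Brook - Colne - Dunly: 3+3+7 = 13
Jorvik - Brook - Yarm - Colne - Dunly: 3+2+3+7 = 15
Jorvik - Brook - Eskin - Dunly: 3+1+8 = 12
Cheapest is Jorvik - Brook - Eskin - Dunly at 12 min.

12 min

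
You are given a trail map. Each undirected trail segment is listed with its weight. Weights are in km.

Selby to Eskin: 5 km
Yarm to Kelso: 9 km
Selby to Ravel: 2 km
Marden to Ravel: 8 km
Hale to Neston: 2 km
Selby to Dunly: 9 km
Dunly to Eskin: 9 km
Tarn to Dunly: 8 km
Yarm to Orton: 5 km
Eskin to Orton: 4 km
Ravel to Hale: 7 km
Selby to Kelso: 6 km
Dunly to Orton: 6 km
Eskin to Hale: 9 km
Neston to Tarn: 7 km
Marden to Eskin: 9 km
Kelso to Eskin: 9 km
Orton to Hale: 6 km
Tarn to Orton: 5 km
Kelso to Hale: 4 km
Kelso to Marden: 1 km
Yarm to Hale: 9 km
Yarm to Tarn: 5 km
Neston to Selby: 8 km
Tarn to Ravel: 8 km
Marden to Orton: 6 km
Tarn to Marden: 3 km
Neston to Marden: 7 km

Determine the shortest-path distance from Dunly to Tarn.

Enumerating some paths:
Dunly → Orton → Tarn: 6+5 = 11
Dunly → Tarn: 8 = 8
The minimum is 8 km via Dunly → Tarn.

8 km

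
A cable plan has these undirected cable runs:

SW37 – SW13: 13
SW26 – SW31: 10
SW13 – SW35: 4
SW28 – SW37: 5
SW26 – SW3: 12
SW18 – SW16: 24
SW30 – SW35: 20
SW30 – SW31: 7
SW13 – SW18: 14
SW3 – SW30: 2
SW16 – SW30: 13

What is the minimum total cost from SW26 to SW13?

38

Running Dijkstra from SW26:
SW26: 0
SW31: 10  (via SW26)
SW3: 12  (via SW26)
SW30: 14  (via SW3)
SW16: 27  (via SW30)
SW35: 34  (via SW30)
SW13: 38  (via SW35)
Shortest route: SW26–SW3–SW30–SW35–SW13 = 38.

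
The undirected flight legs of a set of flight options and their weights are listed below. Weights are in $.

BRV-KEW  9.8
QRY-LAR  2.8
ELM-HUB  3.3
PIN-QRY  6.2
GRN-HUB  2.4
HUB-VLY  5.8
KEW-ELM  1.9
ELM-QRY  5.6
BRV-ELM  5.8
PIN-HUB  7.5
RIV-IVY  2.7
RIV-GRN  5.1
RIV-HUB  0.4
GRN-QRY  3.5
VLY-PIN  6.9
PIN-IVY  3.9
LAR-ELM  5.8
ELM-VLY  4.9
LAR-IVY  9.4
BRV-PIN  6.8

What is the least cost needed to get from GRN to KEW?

$7.6

Enumerating some paths:
GRN–HUB–ELM–KEW: 2.4+3.3+1.9 = 7.6
GRN–QRY–ELM–KEW: 3.5+5.6+1.9 = 11
GRN–RIV–HUB–ELM–KEW: 5.1+0.4+3.3+1.9 = 10.7
The minimum is $7.6 via GRN–HUB–ELM–KEW.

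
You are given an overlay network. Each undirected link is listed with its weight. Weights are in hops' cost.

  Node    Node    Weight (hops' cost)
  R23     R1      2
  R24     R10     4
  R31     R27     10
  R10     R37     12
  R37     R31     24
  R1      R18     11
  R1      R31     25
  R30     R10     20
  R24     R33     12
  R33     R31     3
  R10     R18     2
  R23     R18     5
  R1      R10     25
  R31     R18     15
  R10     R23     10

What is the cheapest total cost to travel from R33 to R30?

Shortest distances from R33:
R33: 0
R31: 3  (via R33)
R24: 12  (via R33)
R27: 13  (via R31)
R10: 16  (via R24)
R18: 18  (via R31)
R23: 23  (via R18)
R1: 25  (via R23)
R37: 27  (via R31)
R30: 36  (via R10)
Shortest route: R33 → R24 → R10 → R30 = 36 hops' cost.

36 hops' cost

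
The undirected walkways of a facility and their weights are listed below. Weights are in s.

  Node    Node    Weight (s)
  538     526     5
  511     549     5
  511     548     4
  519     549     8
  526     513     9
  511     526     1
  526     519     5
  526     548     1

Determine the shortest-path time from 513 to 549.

Enumerating some paths:
513–526–511–549: 9+1+5 = 15
513–526–548–511–549: 9+1+4+5 = 19
The minimum is 15 s via 513–526–511–549.

15 s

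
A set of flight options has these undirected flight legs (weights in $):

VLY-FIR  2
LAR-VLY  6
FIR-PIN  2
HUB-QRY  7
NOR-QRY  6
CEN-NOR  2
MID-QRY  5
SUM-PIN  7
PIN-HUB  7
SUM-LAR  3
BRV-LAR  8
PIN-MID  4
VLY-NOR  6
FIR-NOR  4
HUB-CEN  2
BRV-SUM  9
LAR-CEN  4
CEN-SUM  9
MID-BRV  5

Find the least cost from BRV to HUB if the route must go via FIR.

Shortest BRV→FIR: BRV–MID–PIN–FIR = 11
Shortest FIR→HUB: FIR–NOR–CEN–HUB = 8
Total via FIR: 11 + 8 = $19.

$19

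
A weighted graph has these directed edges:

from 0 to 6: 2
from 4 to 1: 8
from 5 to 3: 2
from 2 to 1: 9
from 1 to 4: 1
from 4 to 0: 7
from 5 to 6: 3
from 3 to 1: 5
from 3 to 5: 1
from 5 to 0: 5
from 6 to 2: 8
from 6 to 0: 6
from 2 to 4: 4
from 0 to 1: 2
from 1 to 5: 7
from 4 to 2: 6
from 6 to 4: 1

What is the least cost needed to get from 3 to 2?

11

Running Dijkstra from 3:
3: 0
5: 1  (via 3)
6: 4  (via 5)
1: 5  (via 3)
4: 5  (via 6)
0: 6  (via 5)
2: 11  (via 4)
Shortest route: 3 → 5 → 6 → 4 → 2 = 11.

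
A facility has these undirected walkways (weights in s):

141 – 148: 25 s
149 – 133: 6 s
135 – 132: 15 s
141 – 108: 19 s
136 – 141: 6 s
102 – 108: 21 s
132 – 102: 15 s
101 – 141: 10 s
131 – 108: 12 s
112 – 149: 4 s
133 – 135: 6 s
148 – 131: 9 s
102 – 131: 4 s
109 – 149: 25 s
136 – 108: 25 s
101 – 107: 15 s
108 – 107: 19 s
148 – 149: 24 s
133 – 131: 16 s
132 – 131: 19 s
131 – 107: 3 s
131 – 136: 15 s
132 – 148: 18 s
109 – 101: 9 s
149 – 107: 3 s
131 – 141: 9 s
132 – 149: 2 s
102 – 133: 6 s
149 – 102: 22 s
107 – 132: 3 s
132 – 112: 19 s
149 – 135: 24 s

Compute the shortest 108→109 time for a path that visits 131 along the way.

Best 108 to 131: 108–131 costing 12
Shortest 131→109: 131–107–101–109 = 27
Total via 131: 12 + 27 = 39 s.

39 s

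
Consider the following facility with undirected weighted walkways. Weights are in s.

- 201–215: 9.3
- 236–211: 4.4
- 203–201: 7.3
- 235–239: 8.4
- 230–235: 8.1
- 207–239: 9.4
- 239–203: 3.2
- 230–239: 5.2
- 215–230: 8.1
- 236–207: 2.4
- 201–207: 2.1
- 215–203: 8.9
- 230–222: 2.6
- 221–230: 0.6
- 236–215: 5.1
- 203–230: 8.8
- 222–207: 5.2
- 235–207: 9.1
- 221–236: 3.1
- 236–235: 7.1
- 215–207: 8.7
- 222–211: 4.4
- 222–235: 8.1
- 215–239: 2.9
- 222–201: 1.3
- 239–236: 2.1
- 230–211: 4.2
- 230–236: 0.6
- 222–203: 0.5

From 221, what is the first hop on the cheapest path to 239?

Candidate routes:
221 - 230 - 236 - 239: 0.6+0.6+2.1 = 3.3
221 - 236 - 239: 3.1+2.1 = 5.2
The minimum is 3.3 s via 221 - 230 - 236 - 239.
So from 221 the first move is to 230.

230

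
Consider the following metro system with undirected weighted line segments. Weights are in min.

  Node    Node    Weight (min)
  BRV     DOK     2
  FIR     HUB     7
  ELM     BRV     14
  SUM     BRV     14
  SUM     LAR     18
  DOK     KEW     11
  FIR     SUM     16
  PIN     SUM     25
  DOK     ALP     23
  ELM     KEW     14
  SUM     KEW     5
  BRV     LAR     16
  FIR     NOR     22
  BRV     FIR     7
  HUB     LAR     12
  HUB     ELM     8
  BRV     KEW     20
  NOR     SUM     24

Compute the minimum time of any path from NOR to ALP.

Candidate routes:
NOR - SUM - BRV - DOK - ALP: 24+14+2+23 = 63
NOR - SUM - KEW - DOK - ALP: 24+5+11+23 = 63
NOR - FIR - BRV - DOK - ALP: 22+7+2+23 = 54
NOR - SUM - FIR - BRV - DOK - ALP: 24+16+7+2+23 = 72
Cheapest is NOR - FIR - BRV - DOK - ALP at 54 min.

54 min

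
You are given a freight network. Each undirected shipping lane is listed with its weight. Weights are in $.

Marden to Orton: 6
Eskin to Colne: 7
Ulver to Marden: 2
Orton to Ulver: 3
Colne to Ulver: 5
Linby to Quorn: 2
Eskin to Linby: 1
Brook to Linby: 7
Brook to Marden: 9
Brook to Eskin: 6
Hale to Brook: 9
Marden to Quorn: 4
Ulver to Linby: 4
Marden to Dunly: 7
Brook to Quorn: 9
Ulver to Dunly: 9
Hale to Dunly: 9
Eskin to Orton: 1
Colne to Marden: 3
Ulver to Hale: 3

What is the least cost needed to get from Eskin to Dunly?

Compare a few routes:
Eskin - Orton - Marden - Dunly: 1+6+7 = 14
Eskin - Linby - Ulver - Dunly: 1+4+9 = 14
Eskin - Orton - Ulver - Dunly: 1+3+9 = 13
Cheapest is Eskin - Orton - Ulver - Dunly at $13.

$13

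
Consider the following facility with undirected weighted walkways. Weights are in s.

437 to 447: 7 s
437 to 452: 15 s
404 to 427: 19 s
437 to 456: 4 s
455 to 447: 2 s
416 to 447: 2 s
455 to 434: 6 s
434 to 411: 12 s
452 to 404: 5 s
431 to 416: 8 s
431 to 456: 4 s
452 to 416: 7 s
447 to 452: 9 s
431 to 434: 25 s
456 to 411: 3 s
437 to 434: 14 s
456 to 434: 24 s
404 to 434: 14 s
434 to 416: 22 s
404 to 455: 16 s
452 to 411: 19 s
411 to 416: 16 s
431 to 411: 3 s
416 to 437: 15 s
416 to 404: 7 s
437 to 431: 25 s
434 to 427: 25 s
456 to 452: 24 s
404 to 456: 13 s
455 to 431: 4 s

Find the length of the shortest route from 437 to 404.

Settle nodes by increasing distance from 437:
437: 0
456: 4  (via 437)
447: 7  (via 437)
411: 7  (via 456)
431: 8  (via 456)
416: 9  (via 447)
455: 9  (via 447)
434: 14  (via 437)
452: 15  (via 437)
404: 16  (via 416)
Shortest route: 437–447–416–404 = 16 s.

16 s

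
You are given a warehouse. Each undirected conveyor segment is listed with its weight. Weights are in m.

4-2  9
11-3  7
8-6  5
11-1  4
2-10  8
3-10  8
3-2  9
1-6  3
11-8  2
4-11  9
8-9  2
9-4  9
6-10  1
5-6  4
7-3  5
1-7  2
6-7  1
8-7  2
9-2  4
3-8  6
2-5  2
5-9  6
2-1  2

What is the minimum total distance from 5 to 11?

Enumerating some paths:
5 - 6 - 7 - 8 - 11: 4+1+2+2 = 9
5 - 2 - 1 - 11: 2+2+4 = 8
5 - 2 - 9 - 8 - 11: 2+4+2+2 = 10
5 - 2 - 1 - 7 - 8 - 11: 2+2+2+2+2 = 10
The minimum is 8 m via 5 - 2 - 1 - 11.

8 m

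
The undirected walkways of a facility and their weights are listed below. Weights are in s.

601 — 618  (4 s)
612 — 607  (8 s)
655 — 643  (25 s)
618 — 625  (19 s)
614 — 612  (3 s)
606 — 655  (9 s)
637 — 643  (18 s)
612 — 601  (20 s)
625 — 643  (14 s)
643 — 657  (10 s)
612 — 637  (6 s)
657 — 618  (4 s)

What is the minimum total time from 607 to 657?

36 s

Candidate routes:
607–612–637–643–657: 8+6+18+10 = 42
607–612–601–618–657: 8+20+4+4 = 36
The minimum is 36 s via 607–612–601–618–657.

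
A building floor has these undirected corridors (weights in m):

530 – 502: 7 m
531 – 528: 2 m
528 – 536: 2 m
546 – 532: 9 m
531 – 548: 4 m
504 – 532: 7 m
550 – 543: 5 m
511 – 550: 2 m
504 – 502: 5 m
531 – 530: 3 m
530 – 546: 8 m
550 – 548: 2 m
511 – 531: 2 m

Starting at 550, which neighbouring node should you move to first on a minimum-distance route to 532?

511

Enumerating some paths:
550 → 511 → 531 → 530 → 546 → 532: 2+2+3+8+9 = 24
550 → 548 → 531 → 530 → 546 → 532: 2+4+3+8+9 = 26
The minimum is 24 m via 550 → 511 → 531 → 530 → 546 → 532.
So from 550 the first move is to 511.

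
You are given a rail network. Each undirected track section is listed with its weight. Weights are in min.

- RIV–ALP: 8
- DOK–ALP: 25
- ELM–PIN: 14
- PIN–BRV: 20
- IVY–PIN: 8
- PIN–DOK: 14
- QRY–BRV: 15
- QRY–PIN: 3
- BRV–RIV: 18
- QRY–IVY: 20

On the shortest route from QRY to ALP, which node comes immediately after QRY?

Candidate routes:
QRY - BRV - RIV - ALP: 15+18+8 = 41
QRY - PIN - BRV - RIV - ALP: 3+20+18+8 = 49
QRY - IVY - PIN - DOK - ALP: 20+8+14+25 = 67
QRY - PIN - DOK - ALP: 3+14+25 = 42
Cheapest is QRY - BRV - RIV - ALP at 41 min.
So from QRY the first move is to BRV.

BRV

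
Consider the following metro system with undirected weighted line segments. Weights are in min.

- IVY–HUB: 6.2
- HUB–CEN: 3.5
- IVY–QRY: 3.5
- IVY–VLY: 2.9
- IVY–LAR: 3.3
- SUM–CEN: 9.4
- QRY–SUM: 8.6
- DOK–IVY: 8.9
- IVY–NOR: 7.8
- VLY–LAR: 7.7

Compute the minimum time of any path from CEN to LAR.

13 min

Compare a few routes:
CEN–SUM–QRY–IVY–LAR: 9.4+8.6+3.5+3.3 = 24.8
CEN–HUB–IVY–VLY–LAR: 3.5+6.2+2.9+7.7 = 20.3
CEN–HUB–IVY–LAR: 3.5+6.2+3.3 = 13
Cheapest is CEN–HUB–IVY–LAR at 13 min.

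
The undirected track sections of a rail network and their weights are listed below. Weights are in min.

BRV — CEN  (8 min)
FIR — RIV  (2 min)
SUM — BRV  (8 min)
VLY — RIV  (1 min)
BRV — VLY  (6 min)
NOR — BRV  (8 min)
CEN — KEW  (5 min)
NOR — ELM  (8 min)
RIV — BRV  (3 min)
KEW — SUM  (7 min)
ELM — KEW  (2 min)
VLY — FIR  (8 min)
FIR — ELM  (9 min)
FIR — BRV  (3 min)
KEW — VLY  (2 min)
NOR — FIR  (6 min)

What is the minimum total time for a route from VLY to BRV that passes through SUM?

Best VLY to SUM: VLY–KEW–SUM costing 9
Shortest SUM→BRV: SUM–BRV = 8
Total via SUM: 9 + 8 = 17 min.

17 min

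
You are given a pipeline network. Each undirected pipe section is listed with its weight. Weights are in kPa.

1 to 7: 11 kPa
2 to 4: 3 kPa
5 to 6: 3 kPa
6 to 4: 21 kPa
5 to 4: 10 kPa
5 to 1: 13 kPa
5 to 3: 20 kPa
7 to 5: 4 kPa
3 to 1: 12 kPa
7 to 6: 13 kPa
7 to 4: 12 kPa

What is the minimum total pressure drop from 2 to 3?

Shortest distances from 2:
2: 0
4: 3  (via 2)
5: 13  (via 4)
7: 15  (via 4)
6: 16  (via 5)
1: 26  (via 5)
3: 33  (via 5)
Shortest route: 2–4–5–3 = 33 kPa.

33 kPa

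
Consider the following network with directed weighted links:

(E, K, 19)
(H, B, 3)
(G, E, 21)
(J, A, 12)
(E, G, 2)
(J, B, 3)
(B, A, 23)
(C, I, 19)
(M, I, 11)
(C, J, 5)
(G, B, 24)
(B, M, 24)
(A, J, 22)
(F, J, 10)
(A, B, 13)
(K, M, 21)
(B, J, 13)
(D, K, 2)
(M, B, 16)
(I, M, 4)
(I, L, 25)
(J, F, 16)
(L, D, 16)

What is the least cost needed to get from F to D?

Running Dijkstra from F:
F: 0
J: 10  (via F)
B: 13  (via J)
A: 22  (via J)
M: 37  (via B)
I: 48  (via M)
L: 73  (via I)
D: 89  (via L)
Shortest route: F–J–B–M–I–L–D = 89.

89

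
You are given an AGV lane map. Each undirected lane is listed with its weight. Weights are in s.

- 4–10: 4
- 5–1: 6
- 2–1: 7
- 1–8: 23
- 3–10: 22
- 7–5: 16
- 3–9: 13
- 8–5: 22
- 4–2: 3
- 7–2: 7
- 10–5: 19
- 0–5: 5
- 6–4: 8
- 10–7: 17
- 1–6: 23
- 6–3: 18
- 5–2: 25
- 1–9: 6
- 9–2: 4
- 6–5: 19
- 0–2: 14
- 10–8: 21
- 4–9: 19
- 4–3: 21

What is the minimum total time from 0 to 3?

Running Dijkstra from 0:
0: 0
5: 5  (via 0)
1: 11  (via 5)
2: 14  (via 0)
4: 17  (via 2)
9: 17  (via 1)
7: 21  (via 5)
10: 21  (via 4)
6: 24  (via 5)
8: 27  (via 5)
3: 30  (via 9)
Shortest route: 0 → 5 → 1 → 9 → 3 = 30 s.

30 s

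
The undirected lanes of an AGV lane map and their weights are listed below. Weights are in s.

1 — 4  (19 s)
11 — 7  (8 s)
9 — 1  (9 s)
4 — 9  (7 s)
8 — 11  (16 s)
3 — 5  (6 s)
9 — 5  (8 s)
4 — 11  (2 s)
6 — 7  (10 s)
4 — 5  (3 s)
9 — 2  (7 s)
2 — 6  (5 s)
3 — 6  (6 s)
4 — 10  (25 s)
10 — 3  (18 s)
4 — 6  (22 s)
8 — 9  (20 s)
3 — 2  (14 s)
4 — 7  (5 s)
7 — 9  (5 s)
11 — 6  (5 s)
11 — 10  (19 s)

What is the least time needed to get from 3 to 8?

27 s

Shortest distances from 3:
3: 0
5: 6  (via 3)
6: 6  (via 3)
4: 9  (via 5)
2: 11  (via 6)
11: 11  (via 6)
7: 14  (via 4)
9: 14  (via 5)
10: 18  (via 3)
1: 23  (via 9)
8: 27  (via 11)
Shortest route: 3 → 6 → 11 → 8 = 27 s.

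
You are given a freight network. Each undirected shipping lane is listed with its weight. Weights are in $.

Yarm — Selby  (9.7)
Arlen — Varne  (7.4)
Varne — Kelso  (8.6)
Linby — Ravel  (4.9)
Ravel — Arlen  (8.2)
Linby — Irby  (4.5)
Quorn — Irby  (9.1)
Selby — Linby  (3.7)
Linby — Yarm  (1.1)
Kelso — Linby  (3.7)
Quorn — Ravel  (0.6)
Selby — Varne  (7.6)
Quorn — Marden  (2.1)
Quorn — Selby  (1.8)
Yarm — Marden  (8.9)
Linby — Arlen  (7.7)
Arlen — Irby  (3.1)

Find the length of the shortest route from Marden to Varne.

$11.5

Compare a few routes:
Marden → Quorn → Selby → Varne: 2.1+1.8+7.6 = 11.5
Marden → Quorn → Ravel → Arlen → Varne: 2.1+0.6+8.2+7.4 = 18.3
Cheapest is Marden → Quorn → Selby → Varne at $11.5.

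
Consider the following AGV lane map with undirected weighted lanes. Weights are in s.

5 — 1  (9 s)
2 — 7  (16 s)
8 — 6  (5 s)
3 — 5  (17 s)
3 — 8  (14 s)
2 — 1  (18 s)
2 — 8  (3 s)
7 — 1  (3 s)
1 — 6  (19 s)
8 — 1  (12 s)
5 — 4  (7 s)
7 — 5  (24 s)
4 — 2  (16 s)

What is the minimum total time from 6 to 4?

24 s

Settle nodes by increasing distance from 6:
6: 0
8: 5  (via 6)
2: 8  (via 8)
1: 17  (via 8)
3: 19  (via 8)
7: 20  (via 1)
4: 24  (via 2)
Shortest route: 6–8–2–4 = 24 s.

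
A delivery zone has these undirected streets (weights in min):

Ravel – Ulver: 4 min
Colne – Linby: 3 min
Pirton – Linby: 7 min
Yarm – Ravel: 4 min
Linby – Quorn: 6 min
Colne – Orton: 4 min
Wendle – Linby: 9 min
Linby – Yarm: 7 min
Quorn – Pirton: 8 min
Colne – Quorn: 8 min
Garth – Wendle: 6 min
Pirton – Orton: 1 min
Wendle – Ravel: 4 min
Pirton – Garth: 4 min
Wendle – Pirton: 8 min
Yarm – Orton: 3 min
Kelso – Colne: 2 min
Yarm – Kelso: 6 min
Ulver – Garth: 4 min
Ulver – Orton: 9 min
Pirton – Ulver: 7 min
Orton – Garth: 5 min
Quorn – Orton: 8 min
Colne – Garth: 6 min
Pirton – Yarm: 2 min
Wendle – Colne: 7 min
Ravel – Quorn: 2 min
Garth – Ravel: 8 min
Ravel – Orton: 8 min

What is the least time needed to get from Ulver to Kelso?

12 min

Settle nodes by increasing distance from Ulver:
Ulver: 0
Ravel: 4  (via Ulver)
Garth: 4  (via Ulver)
Quorn: 6  (via Ravel)
Pirton: 7  (via Ulver)
Yarm: 8  (via Ravel)
Orton: 8  (via Pirton)
Wendle: 8  (via Ravel)
Colne: 10  (via Garth)
Kelso: 12  (via Colne)
Shortest route: Ulver → Garth → Colne → Kelso = 12 min.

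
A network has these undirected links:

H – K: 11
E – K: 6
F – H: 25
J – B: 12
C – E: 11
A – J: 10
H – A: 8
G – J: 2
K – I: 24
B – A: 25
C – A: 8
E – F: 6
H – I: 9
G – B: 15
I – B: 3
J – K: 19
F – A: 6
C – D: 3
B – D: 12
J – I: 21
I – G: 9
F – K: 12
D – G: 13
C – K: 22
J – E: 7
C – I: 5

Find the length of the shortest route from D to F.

Running Dijkstra from D:
D: 0
C: 3  (via D)
I: 8  (via C)
A: 11  (via C)
B: 11  (via I)
G: 13  (via D)
E: 14  (via C)
J: 15  (via G)
F: 17  (via A)
Shortest route: D–C–A–F = 17.

17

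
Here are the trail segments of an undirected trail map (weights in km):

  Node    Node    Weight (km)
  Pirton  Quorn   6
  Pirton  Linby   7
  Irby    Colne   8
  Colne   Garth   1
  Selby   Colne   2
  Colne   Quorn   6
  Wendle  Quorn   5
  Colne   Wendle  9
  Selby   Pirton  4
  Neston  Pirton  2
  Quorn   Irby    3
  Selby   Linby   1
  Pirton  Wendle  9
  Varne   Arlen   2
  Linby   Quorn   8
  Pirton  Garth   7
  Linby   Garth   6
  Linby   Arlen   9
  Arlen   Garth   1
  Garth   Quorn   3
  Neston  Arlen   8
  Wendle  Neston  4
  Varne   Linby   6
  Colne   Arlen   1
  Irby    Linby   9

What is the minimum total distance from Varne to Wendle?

11 km

Shortest distances from Varne:
Varne: 0
Arlen: 2  (via Varne)
Garth: 3  (via Arlen)
Colne: 3  (via Arlen)
Selby: 5  (via Colne)
Quorn: 6  (via Garth)
Linby: 6  (via Varne)
Irby: 9  (via Quorn)
Pirton: 9  (via Selby)
Neston: 10  (via Arlen)
Wendle: 11  (via Quorn)
Shortest route: Varne → Arlen → Garth → Quorn → Wendle = 11 km.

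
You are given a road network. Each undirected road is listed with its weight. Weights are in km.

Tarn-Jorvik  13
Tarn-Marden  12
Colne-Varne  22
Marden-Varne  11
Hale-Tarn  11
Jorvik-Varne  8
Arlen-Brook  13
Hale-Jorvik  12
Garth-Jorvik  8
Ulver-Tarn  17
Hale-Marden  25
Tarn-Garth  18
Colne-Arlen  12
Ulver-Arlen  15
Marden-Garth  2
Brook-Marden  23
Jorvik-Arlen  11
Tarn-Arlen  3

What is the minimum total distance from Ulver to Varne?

34 km

Candidate routes:
Ulver → Arlen → Jorvik → Varne: 15+11+8 = 34
Ulver → Tarn → Jorvik → Varne: 17+13+8 = 38
Ulver → Tarn → Arlen → Jorvik → Varne: 17+3+11+8 = 39
The minimum is 34 km via Ulver → Arlen → Jorvik → Varne.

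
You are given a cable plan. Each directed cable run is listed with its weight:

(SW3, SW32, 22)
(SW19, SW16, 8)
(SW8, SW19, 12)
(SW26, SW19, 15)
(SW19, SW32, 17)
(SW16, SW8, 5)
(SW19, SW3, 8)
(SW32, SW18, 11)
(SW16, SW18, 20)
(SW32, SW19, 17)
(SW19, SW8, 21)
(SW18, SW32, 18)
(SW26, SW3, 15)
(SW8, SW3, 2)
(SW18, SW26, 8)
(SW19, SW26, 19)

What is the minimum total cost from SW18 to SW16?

31

Settle nodes by increasing distance from SW18:
SW18: 0
SW26: 8  (via SW18)
SW32: 18  (via SW18)
SW3: 23  (via SW26)
SW19: 23  (via SW26)
SW16: 31  (via SW19)
Shortest route: SW18 → SW26 → SW19 → SW16 = 31.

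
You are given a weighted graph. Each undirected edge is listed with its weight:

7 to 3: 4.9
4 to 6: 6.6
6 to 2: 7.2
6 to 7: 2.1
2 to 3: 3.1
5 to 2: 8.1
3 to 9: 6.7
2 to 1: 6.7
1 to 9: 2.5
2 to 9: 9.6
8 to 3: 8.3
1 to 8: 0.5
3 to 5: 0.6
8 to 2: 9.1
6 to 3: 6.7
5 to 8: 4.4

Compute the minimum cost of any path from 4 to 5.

Settle nodes by increasing distance from 4:
4: 0
6: 6.6  (via 4)
7: 8.7  (via 6)
3: 13.3  (via 6)
2: 13.8  (via 6)
5: 13.9  (via 3)
Shortest route: 4–6–3–5 = 13.9.

13.9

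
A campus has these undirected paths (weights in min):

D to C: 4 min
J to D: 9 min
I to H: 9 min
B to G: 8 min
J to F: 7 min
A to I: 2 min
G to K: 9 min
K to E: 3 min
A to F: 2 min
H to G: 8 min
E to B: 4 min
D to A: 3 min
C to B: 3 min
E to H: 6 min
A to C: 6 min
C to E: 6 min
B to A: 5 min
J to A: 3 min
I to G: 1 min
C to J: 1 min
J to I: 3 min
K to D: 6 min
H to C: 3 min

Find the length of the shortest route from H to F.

Shortest distances from H:
H: 0
C: 3  (via H)
J: 4  (via C)
B: 6  (via C)
E: 6  (via H)
A: 7  (via J)
D: 7  (via C)
I: 7  (via J)
G: 8  (via H)
F: 9  (via A)
Shortest route: H–C–J–A–F = 9 min.

9 min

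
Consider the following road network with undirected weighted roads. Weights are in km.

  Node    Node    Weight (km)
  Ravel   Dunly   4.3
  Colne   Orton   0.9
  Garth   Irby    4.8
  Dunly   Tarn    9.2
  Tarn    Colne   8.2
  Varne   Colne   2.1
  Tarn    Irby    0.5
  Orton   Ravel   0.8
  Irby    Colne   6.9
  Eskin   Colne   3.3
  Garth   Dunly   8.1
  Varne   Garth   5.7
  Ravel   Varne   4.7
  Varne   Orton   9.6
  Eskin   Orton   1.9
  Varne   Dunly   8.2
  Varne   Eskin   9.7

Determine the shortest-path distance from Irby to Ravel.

8.6 km

Shortest distances from Irby:
Irby: 0
Tarn: 0.5  (via Irby)
Garth: 4.8  (via Irby)
Colne: 6.9  (via Irby)
Orton: 7.8  (via Colne)
Ravel: 8.6  (via Orton)
Shortest route: Irby–Colne–Orton–Ravel = 8.6 km.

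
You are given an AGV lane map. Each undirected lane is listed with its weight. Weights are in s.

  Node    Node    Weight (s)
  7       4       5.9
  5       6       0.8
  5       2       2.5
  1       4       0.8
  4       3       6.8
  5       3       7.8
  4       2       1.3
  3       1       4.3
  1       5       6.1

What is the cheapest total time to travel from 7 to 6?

10.5 s

Settle nodes by increasing distance from 7:
7: 0
4: 5.9  (via 7)
1: 6.7  (via 4)
2: 7.2  (via 4)
5: 9.7  (via 2)
6: 10.5  (via 5)
Shortest route: 7 → 4 → 2 → 5 → 6 = 10.5 s.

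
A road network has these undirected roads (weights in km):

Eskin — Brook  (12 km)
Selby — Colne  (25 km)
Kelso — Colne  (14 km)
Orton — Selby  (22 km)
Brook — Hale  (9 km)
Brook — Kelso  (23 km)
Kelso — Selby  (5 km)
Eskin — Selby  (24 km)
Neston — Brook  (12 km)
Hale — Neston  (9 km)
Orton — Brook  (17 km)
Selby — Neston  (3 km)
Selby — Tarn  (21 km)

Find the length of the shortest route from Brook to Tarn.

36 km

Compare a few routes:
Brook–Neston–Selby–Tarn: 12+3+21 = 36
Brook–Hale–Neston–Selby–Tarn: 9+9+3+21 = 42
Cheapest is Brook–Neston–Selby–Tarn at 36 km.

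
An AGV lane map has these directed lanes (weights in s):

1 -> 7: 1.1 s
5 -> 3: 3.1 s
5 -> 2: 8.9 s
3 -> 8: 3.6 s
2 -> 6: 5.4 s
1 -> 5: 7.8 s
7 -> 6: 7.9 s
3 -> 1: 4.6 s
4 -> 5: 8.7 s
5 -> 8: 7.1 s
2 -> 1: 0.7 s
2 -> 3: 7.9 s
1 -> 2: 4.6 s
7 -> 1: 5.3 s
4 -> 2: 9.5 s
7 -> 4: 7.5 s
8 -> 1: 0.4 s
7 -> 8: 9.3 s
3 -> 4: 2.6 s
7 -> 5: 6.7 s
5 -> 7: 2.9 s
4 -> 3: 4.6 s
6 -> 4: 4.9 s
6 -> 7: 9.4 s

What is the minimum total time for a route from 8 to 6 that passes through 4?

23.9 s

Best 8 to 4: 8–1–7–4 costing 9
Shortest 4→6: 4–2–6 = 14.9
Total via 4: 9 + 14.9 = 23.9 s.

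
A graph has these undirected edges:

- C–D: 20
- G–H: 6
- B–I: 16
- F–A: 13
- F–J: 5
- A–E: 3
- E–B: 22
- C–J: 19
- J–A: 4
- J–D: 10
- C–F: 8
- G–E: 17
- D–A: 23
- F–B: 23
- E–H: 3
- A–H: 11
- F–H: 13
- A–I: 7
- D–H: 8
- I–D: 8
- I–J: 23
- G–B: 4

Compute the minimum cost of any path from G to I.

Settle nodes by increasing distance from G:
G: 0
B: 4  (via G)
H: 6  (via G)
E: 9  (via H)
A: 12  (via E)
D: 14  (via H)
J: 16  (via A)
F: 19  (via H)
I: 19  (via A)
Shortest route: G–H–E–A–I = 19.

19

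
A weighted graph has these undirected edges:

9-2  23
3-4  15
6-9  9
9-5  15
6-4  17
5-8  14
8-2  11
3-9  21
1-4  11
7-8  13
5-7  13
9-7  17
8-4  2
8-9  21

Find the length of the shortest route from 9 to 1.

Candidate routes:
9–8–4–1: 21+2+11 = 34
9–6–4–1: 9+17+11 = 37
9–7–8–4–1: 17+13+2+11 = 43
9–5–8–4–1: 15+14+2+11 = 42
Cheapest is 9–8–4–1 at 34.

34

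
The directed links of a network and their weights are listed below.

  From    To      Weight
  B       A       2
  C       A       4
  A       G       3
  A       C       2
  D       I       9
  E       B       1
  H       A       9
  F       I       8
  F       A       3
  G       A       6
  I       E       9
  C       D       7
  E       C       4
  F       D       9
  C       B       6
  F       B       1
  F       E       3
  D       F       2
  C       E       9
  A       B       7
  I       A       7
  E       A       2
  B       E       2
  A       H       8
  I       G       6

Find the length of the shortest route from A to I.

Compare a few routes:
A → C → D → I: 2+7+9 = 18
A → B → E → C → D → I: 7+2+4+7+9 = 29
A → B → E → C → D → F → I: 7+2+4+7+2+8 = 30
A → C → D → F → I: 2+7+2+8 = 19
The minimum is 18 via A → C → D → I.

18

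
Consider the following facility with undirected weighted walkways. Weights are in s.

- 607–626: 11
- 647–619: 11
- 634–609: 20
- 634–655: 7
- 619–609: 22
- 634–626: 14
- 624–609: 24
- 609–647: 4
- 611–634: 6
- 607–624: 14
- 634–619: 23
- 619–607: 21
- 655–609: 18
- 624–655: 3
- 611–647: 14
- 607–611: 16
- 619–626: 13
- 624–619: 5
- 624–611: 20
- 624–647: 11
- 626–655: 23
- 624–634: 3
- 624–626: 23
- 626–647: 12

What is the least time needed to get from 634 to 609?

18 s

Compare a few routes:
634 → 611 → 647 → 609: 6+14+4 = 24
634 → 609: 20 = 20
634 → 624 → 647 → 609: 3+11+4 = 18
634 → 624 → 619 → 647 → 609: 3+5+11+4 = 23
Cheapest is 634 → 624 → 647 → 609 at 18 s.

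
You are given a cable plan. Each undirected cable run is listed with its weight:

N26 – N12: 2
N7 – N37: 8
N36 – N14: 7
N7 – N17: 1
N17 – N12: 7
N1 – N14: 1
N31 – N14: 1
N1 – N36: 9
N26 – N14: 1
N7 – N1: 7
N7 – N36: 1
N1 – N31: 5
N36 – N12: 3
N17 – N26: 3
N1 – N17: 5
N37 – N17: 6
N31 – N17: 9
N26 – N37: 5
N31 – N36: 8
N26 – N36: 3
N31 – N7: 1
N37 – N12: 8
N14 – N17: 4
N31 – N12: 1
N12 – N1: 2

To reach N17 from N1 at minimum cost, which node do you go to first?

N14

Compare a few routes:
N1–N12–N31–N7–N17: 2+1+1+1 = 5
N1–N14–N31–N7–N17: 1+1+1+1 = 4
Cheapest is N1–N14–N31–N7–N17 at 4.
So from N1 the first move is to N14.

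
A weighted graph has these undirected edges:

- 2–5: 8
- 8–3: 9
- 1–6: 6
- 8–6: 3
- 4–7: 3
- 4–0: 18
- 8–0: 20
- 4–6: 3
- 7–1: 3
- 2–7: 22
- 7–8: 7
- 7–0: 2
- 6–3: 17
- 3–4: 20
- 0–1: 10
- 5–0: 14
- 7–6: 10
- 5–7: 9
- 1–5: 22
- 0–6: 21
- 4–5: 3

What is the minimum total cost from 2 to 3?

Running Dijkstra from 2:
2: 0
5: 8  (via 2)
4: 11  (via 5)
6: 14  (via 4)
7: 14  (via 4)
0: 16  (via 7)
1: 17  (via 7)
8: 17  (via 6)
3: 26  (via 8)
Shortest route: 2 → 5 → 4 → 6 → 8 → 3 = 26.

26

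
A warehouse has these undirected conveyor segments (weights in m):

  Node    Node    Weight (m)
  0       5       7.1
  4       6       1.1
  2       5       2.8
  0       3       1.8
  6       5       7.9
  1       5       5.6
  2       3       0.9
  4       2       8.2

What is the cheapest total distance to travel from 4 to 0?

Enumerating some paths:
4 → 6 → 5 → 2 → 3 → 0: 1.1+7.9+2.8+0.9+1.8 = 14.5
4 → 6 → 5 → 0: 1.1+7.9+7.1 = 16.1
4 → 2 → 3 → 0: 8.2+0.9+1.8 = 10.9
Cheapest is 4 → 2 → 3 → 0 at 10.9 m.

10.9 m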